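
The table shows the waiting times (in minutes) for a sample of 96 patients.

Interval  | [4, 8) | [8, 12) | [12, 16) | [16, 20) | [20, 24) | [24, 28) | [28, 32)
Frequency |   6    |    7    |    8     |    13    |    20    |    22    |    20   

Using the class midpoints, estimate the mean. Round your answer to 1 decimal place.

Midpoints: 6, 10, 14, 18, 22, 26, 30
Σfm = 6×6 + 7×10 + 8×14 + 13×18 + 20×22 + 22×26 + 20×30 = 2064
n = Σf = 96
Mean = 2064 / 96 = 21.5000

21.5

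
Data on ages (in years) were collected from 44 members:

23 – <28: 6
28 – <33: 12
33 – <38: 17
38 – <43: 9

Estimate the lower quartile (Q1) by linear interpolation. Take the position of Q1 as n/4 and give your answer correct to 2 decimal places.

Cumulative frequencies: 6, 18, 35, 44
n = 44; position = n/4 = 11.
This falls in the class 28 – <33: L = 28, F = 6, f = 12, h = 5.
Lower quartile ≈ 28 + ((11 − 6) / 12) × 5 = 30.0833

30.08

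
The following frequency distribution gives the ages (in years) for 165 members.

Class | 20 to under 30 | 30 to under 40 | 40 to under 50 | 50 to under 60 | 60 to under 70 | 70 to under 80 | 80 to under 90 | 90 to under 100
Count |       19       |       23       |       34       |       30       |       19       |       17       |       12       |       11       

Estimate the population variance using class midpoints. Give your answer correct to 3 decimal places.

404.790

Midpoints: 25, 35, 45, 55, 65, 75, 85, 95
n = 165, Σfm = 9035, mean = 54.7576
Σfm² = 561525
Σf(m − x̄)² = Σfm² − (Σfm)²/n = 561525 − 9035²/165 = 66790.3030
Population variance = 66790.3030 / 165 = 404.7897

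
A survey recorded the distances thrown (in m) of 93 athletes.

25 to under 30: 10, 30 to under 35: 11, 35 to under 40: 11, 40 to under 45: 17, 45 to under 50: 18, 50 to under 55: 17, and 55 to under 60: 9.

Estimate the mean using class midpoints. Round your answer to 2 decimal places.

43.36

Midpoints: 27.5, 32.5, 37.5, 42.5, 47.5, 52.5, 57.5
Σfm = 10×27.5 + 11×32.5 + 11×37.5 + 17×42.5 + 18×47.5 + 17×52.5 + 9×57.5 = 4032.5
n = Σf = 93
Mean = 4032.5 / 93 = 43.3602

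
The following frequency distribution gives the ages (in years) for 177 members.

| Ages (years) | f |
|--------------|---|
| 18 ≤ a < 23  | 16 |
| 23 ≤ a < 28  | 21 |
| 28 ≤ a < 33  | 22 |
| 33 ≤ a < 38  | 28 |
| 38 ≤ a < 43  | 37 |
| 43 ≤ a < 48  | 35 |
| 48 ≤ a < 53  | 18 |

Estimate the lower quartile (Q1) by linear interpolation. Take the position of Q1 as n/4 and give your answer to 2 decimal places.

Cumulative frequencies: 16, 37, 59, 87, 124, 159, 177
n = 177; position = n/4 = 44.25.
This falls in the class 28 ≤ a < 33: L = 28, F = 37, f = 22, h = 5.
Lower quartile ≈ 28 + ((44.25 − 37) / 22) × 5 = 29.6477

29.65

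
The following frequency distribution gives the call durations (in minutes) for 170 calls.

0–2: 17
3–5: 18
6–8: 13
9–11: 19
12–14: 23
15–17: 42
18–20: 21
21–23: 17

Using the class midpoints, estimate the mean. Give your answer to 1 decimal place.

Midpoints: 1, 4, 7, 10, 13, 16, 19, 22
Σfm = 17×1 + 18×4 + 13×7 + 19×10 + 23×13 + 42×16 + 21×19 + 17×22 = 2114
n = Σf = 170
Mean = 2114 / 170 = 12.4353

12.4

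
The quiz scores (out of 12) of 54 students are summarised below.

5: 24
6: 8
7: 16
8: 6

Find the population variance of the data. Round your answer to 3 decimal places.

Values: 5, 6, 7, 8
n = 54, Σfx = 328, mean = 6.0741
Σfx² = 2056
Σf(x − x̄)² = Σfx² − (Σfx)²/n = 2056 − 328²/54 = 63.7037
Population variance = 63.7037 / 54 = 1.1797

1.180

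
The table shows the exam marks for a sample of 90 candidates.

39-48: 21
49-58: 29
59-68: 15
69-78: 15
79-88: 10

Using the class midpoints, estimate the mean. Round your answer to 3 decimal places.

Midpoints: 43.5, 53.5, 63.5, 73.5, 83.5
Σfm = 21×43.5 + 29×53.5 + 15×63.5 + 15×73.5 + 10×83.5 = 5355
n = Σf = 90
Mean = 5355 / 90 = 59.5000

59.500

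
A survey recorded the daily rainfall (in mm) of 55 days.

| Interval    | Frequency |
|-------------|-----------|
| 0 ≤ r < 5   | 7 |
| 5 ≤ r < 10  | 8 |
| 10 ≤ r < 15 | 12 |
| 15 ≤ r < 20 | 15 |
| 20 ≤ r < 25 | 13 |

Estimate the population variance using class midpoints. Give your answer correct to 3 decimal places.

43.835

Midpoints: 2.5, 7.5, 12.5, 17.5, 22.5
n = 55, Σfm = 782.5, mean = 14.2273
Σfm² = 13543.75
Σf(m − x̄)² = Σfm² − (Σfm)²/n = 13543.75 − 782.5²/55 = 2410.9091
Population variance = 2410.9091 / 55 = 43.8347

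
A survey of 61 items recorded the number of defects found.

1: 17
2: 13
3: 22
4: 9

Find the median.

3

Cumulative frequencies: 17, 30, 52, 61
n = 61, so the median is the value in position (n+1)/2 = 31.
Position 31 falls at value 3.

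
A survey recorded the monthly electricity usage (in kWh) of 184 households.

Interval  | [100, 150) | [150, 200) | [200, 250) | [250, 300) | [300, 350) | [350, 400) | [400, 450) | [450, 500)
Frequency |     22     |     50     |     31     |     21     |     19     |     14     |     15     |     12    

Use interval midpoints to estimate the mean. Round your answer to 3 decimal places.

259.511

Midpoints: 125, 175, 225, 275, 325, 375, 425, 475
Σfm = 22×125 + 50×175 + 31×225 + 21×275 + 19×325 + 14×375 + 15×425 + 12×475 = 47750
n = Σf = 184
Mean = 47750 / 184 = 259.5109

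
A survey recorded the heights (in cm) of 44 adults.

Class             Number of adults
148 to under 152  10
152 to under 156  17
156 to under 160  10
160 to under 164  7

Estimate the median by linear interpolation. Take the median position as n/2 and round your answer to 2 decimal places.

Cumulative frequencies: 10, 27, 37, 44
n = 44; position = n/2 = 22.
This falls in the class 152 to under 156: L = 152, F = 10, f = 17, h = 4.
Median ≈ 152 + ((22 − 10) / 17) × 4 = 154.8235

154.82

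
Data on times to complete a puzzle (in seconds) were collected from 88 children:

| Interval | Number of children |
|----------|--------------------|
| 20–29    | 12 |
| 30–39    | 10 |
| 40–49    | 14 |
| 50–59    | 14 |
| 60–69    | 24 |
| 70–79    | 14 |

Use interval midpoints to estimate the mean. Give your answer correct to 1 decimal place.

52.5

Midpoints: 24.5, 34.5, 44.5, 54.5, 64.5, 74.5
Σfm = 12×24.5 + 10×34.5 + 14×44.5 + 14×54.5 + 24×64.5 + 14×74.5 = 4616
n = Σf = 88
Mean = 4616 / 88 = 52.4545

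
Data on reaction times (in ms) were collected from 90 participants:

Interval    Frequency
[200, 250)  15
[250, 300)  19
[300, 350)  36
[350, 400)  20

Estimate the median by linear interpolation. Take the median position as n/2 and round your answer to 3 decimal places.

Cumulative frequencies: 15, 34, 70, 90
n = 90; position = n/2 = 45.
This falls in the class [300, 350): L = 300, F = 34, f = 36, h = 50.
Median ≈ 300 + ((45 − 34) / 36) × 50 = 315.2778

315.278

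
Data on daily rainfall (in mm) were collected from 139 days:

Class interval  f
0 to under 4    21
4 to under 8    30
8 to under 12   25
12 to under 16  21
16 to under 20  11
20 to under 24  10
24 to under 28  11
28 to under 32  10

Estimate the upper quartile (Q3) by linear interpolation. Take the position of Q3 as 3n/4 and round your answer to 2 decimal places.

18.64

Cumulative frequencies: 21, 51, 76, 97, 108, 118, 129, 139
n = 139; position = 3n/4 = 104.25.
This falls in the class 16 to under 20: L = 16, F = 97, f = 11, h = 4.
Upper quartile ≈ 16 + ((104.25 − 97) / 11) × 4 = 18.6364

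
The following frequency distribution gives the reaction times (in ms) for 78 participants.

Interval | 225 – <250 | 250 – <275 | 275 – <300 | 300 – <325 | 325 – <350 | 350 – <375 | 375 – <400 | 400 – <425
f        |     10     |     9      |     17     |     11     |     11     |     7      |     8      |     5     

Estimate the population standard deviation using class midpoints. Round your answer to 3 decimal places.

51.717

Midpoints: 237.5, 262.5, 287.5, 312.5, 337.5, 362.5, 387.5, 412.5
n = 78, Σfm = 24475, mean = 313.7821
Σfm² = 7888437.5
Σf(m − x̄)² = Σfm² − (Σfm)²/n = 7888437.5 − 24475²/78 = 208621.7949
Population variance = 208621.7949 / 78 = 2674.6384
Standard deviation = √2674.6384 = 51.7169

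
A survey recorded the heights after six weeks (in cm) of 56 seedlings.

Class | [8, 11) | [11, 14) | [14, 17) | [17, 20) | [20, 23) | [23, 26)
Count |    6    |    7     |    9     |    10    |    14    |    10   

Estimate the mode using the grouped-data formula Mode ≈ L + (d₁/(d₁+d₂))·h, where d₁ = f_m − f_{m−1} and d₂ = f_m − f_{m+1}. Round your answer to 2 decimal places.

Modal class: [20, 23) (highest frequency 14).
d₁ = 14 − 10 = 4, d₂ = 14 − 10 = 4
Mode ≈ 20 + (4/(4+4)) × 3 = 20 + 1.5000 = 21.5000

21.50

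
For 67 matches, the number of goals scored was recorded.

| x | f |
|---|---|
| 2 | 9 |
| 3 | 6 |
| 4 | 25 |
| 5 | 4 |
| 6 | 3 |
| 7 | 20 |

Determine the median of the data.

4

Cumulative frequencies: 9, 15, 40, 44, 47, 67
n = 67, so the median is the value in position (n+1)/2 = 34.
Position 34 falls at value 4.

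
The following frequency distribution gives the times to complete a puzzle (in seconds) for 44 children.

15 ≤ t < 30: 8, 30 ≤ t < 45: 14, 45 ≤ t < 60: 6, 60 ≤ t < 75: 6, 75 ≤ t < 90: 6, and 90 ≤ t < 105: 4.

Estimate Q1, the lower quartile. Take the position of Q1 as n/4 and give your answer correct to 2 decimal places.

33.21

Cumulative frequencies: 8, 22, 28, 34, 40, 44
n = 44; position = n/4 = 11.
This falls in the class 30 ≤ t < 45: L = 30, F = 8, f = 14, h = 15.
Lower quartile ≈ 30 + ((11 − 8) / 14) × 15 = 33.2143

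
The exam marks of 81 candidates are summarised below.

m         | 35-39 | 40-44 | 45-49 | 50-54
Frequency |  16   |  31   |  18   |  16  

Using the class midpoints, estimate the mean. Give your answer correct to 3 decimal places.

44.099

Midpoints: 37, 42, 47, 52
Σfm = 16×37 + 31×42 + 18×47 + 16×52 = 3572
n = Σf = 81
Mean = 3572 / 81 = 44.0988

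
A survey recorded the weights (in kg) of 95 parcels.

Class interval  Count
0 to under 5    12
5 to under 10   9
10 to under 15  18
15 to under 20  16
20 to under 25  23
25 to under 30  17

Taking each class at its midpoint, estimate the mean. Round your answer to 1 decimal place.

Midpoints: 2.5, 7.5, 12.5, 17.5, 22.5, 27.5
Σfm = 12×2.5 + 9×7.5 + 18×12.5 + 16×17.5 + 23×22.5 + 17×27.5 = 1587.5
n = Σf = 95
Mean = 1587.5 / 95 = 16.7105

16.7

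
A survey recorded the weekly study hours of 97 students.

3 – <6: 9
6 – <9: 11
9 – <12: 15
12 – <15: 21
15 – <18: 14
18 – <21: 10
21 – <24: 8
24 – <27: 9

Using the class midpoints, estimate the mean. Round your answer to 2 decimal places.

14.43

Midpoints: 4.5, 7.5, 10.5, 13.5, 16.5, 19.5, 22.5, 25.5
Σfm = 9×4.5 + 11×7.5 + 15×10.5 + 21×13.5 + 14×16.5 + 10×19.5 + 8×22.5 + 9×25.5 = 1399.5
n = Σf = 97
Mean = 1399.5 / 97 = 14.4278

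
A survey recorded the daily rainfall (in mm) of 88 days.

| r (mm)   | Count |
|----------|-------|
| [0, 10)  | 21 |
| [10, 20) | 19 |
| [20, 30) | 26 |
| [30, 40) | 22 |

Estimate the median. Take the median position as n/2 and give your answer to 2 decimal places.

Cumulative frequencies: 21, 40, 66, 88
n = 88; position = n/2 = 44.
This falls in the class [20, 30): L = 20, F = 40, f = 26, h = 10.
Median ≈ 20 + ((44 − 40) / 26) × 10 = 21.5385

21.54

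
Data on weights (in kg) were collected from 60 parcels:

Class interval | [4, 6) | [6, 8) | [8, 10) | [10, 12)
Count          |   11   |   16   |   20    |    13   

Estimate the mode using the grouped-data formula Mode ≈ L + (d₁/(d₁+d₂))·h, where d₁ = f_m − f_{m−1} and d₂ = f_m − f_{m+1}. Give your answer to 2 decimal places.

Modal class: [8, 10) (highest frequency 20).
d₁ = 20 − 16 = 4, d₂ = 20 − 13 = 7
Mode ≈ 8 + (4/(4+7)) × 2 = 8 + 0.7273 = 8.7273

8.73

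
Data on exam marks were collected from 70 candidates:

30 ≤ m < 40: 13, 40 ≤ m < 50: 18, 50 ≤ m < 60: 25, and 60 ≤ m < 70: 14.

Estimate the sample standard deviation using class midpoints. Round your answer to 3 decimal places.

10.154

Midpoints: 35, 45, 55, 65
n = 70, Σfm = 3550, mean = 50.7143
Σfm² = 187150
Σf(m − x̄)² = Σfm² − (Σfm)²/n = 187150 − 3550²/70 = 7114.2857
Sample variance = 7114.2857 / 69 = 103.1056
Standard deviation = √103.1056 = 10.1541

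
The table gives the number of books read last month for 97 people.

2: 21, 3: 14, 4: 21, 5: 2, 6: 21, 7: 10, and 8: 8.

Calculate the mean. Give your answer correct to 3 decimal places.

4.515

Values: 2, 3, 4, 5, 6, 7, 8
Σfx = 21×2 + 14×3 + 21×4 + 2×5 + 21×6 + 10×7 + 8×8 = 438
n = Σf = 97
Mean = 438 / 97 = 4.5155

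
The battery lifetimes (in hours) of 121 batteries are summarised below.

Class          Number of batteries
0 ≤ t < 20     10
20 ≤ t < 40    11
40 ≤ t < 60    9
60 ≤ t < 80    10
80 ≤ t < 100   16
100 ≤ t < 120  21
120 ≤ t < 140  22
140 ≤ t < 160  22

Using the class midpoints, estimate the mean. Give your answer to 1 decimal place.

Midpoints: 10, 30, 50, 70, 90, 110, 130, 150
Σfm = 10×10 + 11×30 + 9×50 + 10×70 + 16×90 + 21×110 + 22×130 + 22×150 = 11490
n = Σf = 121
Mean = 11490 / 121 = 94.9587

95.0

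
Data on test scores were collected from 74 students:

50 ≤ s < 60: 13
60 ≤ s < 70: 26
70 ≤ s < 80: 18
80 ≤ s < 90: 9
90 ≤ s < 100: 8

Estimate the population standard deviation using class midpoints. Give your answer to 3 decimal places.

12.145

Midpoints: 55, 65, 75, 85, 95
n = 74, Σfm = 5280, mean = 71.3514
Σfm² = 387650
Σf(m − x̄)² = Σfm² − (Σfm)²/n = 387650 − 5280²/74 = 10914.8649
Population variance = 10914.8649 / 74 = 147.4982
Standard deviation = √147.4982 = 12.1449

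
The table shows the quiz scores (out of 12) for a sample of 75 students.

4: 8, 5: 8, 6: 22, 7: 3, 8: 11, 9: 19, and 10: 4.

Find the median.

Cumulative frequencies: 8, 16, 38, 41, 52, 71, 75
n = 75, so the median is the value in position (n+1)/2 = 38.
Position 38 falls at value 6.

6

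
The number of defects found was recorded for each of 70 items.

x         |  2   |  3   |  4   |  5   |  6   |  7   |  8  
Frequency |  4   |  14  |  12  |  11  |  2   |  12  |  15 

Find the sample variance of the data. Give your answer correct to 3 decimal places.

4.114

Values: 2, 3, 4, 5, 6, 7, 8
n = 70, Σfx = 369, mean = 5.2714
Σfx² = 2229
Σf(x − x̄)² = Σfx² − (Σfx)²/n = 2229 − 369²/70 = 283.8429
Sample variance = 283.8429 / 69 = 4.1137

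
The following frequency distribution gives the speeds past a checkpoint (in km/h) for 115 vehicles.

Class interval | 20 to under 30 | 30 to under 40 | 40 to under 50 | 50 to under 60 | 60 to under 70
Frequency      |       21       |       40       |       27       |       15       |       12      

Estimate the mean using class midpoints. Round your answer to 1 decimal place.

Midpoints: 25, 35, 45, 55, 65
Σfm = 21×25 + 40×35 + 27×45 + 15×55 + 12×65 = 4745
n = Σf = 115
Mean = 4745 / 115 = 41.2609

41.3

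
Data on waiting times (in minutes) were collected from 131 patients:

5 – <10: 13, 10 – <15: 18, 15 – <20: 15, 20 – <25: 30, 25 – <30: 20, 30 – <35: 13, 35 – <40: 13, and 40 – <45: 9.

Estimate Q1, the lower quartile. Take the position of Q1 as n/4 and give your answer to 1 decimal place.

15.6

Cumulative frequencies: 13, 31, 46, 76, 96, 109, 122, 131
n = 131; position = n/4 = 32.75.
This falls in the class 15 – <20: L = 15, F = 31, f = 15, h = 5.
Lower quartile ≈ 15 + ((32.75 − 31) / 15) × 5 = 15.5833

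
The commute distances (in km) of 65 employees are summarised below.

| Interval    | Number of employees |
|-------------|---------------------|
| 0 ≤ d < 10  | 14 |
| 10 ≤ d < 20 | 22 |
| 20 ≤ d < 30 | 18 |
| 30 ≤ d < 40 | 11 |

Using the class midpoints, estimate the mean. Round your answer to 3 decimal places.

Midpoints: 5, 15, 25, 35
Σfm = 14×5 + 22×15 + 18×25 + 11×35 = 1235
n = Σf = 65
Mean = 1235 / 65 = 19.0000

19.000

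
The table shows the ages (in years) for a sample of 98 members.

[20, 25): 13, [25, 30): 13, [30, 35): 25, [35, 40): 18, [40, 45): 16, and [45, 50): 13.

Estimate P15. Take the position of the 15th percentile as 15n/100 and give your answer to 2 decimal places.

25.65

Cumulative frequencies: 13, 26, 51, 69, 85, 98
n = 98; position = 15n/100 = 14.7.
This falls in the class [25, 30): L = 25, F = 13, f = 13, h = 5.
15th percentile ≈ 25 + ((14.7 − 13) / 13) × 5 = 25.6538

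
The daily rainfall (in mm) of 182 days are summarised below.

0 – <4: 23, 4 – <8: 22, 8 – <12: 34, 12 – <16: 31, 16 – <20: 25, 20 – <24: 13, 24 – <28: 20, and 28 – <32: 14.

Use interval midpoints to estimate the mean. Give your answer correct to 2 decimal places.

14.44

Midpoints: 2, 6, 10, 14, 18, 22, 26, 30
Σfm = 23×2 + 22×6 + 34×10 + 31×14 + 25×18 + 13×22 + 20×26 + 14×30 = 2628
n = Σf = 182
Mean = 2628 / 182 = 14.4396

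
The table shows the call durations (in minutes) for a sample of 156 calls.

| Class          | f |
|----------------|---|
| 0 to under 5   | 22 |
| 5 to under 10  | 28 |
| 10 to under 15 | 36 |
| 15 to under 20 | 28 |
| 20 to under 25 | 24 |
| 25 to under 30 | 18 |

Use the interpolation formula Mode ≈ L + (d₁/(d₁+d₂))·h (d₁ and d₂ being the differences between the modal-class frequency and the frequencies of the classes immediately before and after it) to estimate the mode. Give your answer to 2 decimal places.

Modal class: 10 to under 15 (highest frequency 36).
d₁ = 36 − 28 = 8, d₂ = 36 − 28 = 8
Mode ≈ 10 + (8/(8+8)) × 5 = 10 + 2.5000 = 12.5000

12.50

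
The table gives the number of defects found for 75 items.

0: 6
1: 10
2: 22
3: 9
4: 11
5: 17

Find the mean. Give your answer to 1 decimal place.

2.8

Values: 0, 1, 2, 3, 4, 5
Σfx = 6×0 + 10×1 + 22×2 + 9×3 + 11×4 + 17×5 = 210
n = Σf = 75
Mean = 210 / 75 = 2.8000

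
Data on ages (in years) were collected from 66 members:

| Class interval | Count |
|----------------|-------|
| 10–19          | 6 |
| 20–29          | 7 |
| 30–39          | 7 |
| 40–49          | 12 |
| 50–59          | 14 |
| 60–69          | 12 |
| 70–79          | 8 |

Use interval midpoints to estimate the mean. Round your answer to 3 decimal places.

Midpoints: 14.5, 24.5, 34.5, 44.5, 54.5, 64.5, 74.5
Σfm = 6×14.5 + 7×24.5 + 7×34.5 + 12×44.5 + 14×54.5 + 12×64.5 + 8×74.5 = 3167
n = Σf = 66
Mean = 3167 / 66 = 47.9848

47.985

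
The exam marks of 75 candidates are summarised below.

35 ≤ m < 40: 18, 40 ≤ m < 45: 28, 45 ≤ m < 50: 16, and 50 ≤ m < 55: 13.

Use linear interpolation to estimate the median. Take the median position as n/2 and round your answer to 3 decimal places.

Cumulative frequencies: 18, 46, 62, 75
n = 75; position = n/2 = 37.5.
This falls in the class 40 ≤ m < 45: L = 40, F = 18, f = 28, h = 5.
Median ≈ 40 + ((37.5 − 18) / 28) × 5 = 43.4821

43.482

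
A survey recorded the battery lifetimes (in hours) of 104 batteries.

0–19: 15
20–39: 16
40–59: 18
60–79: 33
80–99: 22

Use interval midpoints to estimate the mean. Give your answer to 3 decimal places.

55.462

Midpoints: 9.5, 29.5, 49.5, 69.5, 89.5
Σfm = 15×9.5 + 16×29.5 + 18×49.5 + 33×69.5 + 22×89.5 = 5768
n = Σf = 104
Mean = 5768 / 104 = 55.4615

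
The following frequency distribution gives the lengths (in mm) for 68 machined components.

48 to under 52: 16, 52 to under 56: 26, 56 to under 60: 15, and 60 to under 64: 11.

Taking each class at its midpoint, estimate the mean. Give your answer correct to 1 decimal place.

55.2

Midpoints: 50, 54, 58, 62
Σfm = 16×50 + 26×54 + 15×58 + 11×62 = 3756
n = Σf = 68
Mean = 3756 / 68 = 55.2353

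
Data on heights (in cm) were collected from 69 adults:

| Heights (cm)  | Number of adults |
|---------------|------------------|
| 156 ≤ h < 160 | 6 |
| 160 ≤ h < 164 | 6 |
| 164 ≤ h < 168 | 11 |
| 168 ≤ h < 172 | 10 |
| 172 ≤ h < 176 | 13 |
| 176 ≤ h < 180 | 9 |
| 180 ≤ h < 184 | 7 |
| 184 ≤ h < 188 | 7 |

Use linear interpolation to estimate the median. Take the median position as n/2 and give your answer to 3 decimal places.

172.462

Cumulative frequencies: 6, 12, 23, 33, 46, 55, 62, 69
n = 69; position = n/2 = 34.5.
This falls in the class 172 ≤ h < 176: L = 172, F = 33, f = 13, h = 4.
Median ≈ 172 + ((34.5 − 33) / 13) × 4 = 172.4615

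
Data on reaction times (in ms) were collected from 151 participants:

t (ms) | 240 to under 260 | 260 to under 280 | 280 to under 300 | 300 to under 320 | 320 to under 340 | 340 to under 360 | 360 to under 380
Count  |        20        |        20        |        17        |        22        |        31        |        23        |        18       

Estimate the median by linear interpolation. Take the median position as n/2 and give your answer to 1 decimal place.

316.8

Cumulative frequencies: 20, 40, 57, 79, 110, 133, 151
n = 151; position = n/2 = 75.5.
This falls in the class 300 to under 320: L = 300, F = 57, f = 22, h = 20.
Median ≈ 300 + ((75.5 − 57) / 22) × 20 = 316.8182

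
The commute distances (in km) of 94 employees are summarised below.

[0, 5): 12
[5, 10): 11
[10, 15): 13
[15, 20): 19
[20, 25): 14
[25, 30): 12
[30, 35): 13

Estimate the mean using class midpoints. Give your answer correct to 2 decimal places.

Midpoints: 2.5, 7.5, 12.5, 17.5, 22.5, 27.5, 32.5
Σfm = 12×2.5 + 11×7.5 + 13×12.5 + 19×17.5 + 14×22.5 + 12×27.5 + 13×32.5 = 1675
n = Σf = 94
Mean = 1675 / 94 = 17.8191

17.82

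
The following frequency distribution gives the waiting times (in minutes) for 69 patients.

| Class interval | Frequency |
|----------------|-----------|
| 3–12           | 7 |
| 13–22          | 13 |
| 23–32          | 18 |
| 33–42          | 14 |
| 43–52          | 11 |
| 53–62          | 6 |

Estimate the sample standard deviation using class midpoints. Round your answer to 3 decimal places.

Midpoints: 7.5, 17.5, 27.5, 37.5, 47.5, 57.5
n = 69, Σfm = 2167.5, mean = 31.4130
Σfm² = 82331.25
Σf(m − x̄)² = Σfm² − (Σfm)²/n = 82331.25 − 2167.5²/69 = 14243.4783
Sample variance = 14243.4783 / 68 = 209.4629
Standard deviation = √209.4629 = 14.4728

14.473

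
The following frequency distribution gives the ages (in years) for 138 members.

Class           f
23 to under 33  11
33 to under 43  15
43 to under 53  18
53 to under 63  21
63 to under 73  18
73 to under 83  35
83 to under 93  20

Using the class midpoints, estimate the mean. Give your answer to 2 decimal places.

Midpoints: 28, 38, 48, 58, 68, 78, 88
Σfm = 11×28 + 15×38 + 18×48 + 21×58 + 18×68 + 35×78 + 20×88 = 8674
n = Σf = 138
Mean = 8674 / 138 = 62.8551

62.86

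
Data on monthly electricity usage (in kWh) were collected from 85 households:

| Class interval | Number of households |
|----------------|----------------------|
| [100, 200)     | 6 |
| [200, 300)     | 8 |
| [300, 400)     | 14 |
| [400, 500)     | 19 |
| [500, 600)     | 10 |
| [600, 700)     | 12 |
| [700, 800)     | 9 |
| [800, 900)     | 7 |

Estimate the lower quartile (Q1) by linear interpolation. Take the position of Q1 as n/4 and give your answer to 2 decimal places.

351.79

Cumulative frequencies: 6, 14, 28, 47, 57, 69, 78, 85
n = 85; position = n/4 = 21.25.
This falls in the class [300, 400): L = 300, F = 14, f = 14, h = 100.
Lower quartile ≈ 300 + ((21.25 − 14) / 14) × 100 = 351.7857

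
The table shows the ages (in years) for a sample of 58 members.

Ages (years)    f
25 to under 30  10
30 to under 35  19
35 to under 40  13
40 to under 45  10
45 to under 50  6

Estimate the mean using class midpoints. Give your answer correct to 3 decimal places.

36.034

Midpoints: 27.5, 32.5, 37.5, 42.5, 47.5
Σfm = 10×27.5 + 19×32.5 + 13×37.5 + 10×42.5 + 6×47.5 = 2090
n = Σf = 58
Mean = 2090 / 58 = 36.0345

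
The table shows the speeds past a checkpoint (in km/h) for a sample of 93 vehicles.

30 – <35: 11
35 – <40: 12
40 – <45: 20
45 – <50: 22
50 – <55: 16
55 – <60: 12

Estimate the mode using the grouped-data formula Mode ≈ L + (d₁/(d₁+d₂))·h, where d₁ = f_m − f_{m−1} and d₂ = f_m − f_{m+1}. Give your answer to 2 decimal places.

Modal class: 45 – <50 (highest frequency 22).
d₁ = 22 − 20 = 2, d₂ = 22 − 16 = 6
Mode ≈ 45 + (2/(2+6)) × 5 = 45 + 1.2500 = 46.2500

46.25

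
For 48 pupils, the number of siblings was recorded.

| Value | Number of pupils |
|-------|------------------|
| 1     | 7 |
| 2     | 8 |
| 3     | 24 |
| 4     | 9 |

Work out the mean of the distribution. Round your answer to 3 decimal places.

2.729

Values: 1, 2, 3, 4
Σfx = 7×1 + 8×2 + 24×3 + 9×4 = 131
n = Σf = 48
Mean = 131 / 48 = 2.7292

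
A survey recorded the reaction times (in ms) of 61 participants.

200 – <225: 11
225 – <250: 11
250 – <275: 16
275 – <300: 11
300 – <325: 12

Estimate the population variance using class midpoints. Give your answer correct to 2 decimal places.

Midpoints: 212.5, 237.5, 262.5, 287.5, 312.5
n = 61, Σfm = 16062.5, mean = 263.3197
Σfm² = 4300781.25
Σf(m − x̄)² = Σfm² − (Σfm)²/n = 4300781.25 − 16062.5²/61 = 71209.0164
Population variance = 71209.0164 / 61 = 1167.3609

1167.36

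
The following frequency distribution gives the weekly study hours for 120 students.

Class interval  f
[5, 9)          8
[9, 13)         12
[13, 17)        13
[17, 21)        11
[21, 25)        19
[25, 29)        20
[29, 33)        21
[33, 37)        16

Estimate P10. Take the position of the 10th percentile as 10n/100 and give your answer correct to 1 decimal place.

Cumulative frequencies: 8, 20, 33, 44, 63, 83, 104, 120
n = 120; position = 10n/100 = 12.
This falls in the class [9, 13): L = 9, F = 8, f = 12, h = 4.
10th percentile ≈ 9 + ((12 − 8) / 12) × 4 = 10.3333

10.3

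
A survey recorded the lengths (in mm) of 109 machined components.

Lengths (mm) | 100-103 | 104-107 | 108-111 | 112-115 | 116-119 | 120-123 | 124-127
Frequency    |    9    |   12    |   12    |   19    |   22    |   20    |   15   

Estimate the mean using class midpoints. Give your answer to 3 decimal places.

Midpoints: 101.5, 105.5, 109.5, 113.5, 117.5, 121.5, 125.5
Σfm = 9×101.5 + 12×105.5 + 12×109.5 + 19×113.5 + 22×117.5 + 20×121.5 + 15×125.5 = 12547.5
n = Σf = 109
Mean = 12547.5 / 109 = 115.1147

115.115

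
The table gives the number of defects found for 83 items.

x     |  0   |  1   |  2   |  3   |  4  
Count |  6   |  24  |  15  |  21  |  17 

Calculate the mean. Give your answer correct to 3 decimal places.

2.229

Values: 0, 1, 2, 3, 4
Σfx = 6×0 + 24×1 + 15×2 + 21×3 + 17×4 = 185
n = Σf = 83
Mean = 185 / 83 = 2.2289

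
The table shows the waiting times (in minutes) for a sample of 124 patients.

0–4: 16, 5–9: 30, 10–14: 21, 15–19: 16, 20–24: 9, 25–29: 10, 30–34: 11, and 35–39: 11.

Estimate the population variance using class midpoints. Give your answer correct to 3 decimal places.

Midpoints: 2, 7, 12, 17, 22, 27, 32, 37
n = 124, Σfm = 1993, mean = 16.0726
Σfm² = 47151
Σf(m − x̄)² = Σfm² − (Σfm)²/n = 47151 − 1993²/124 = 15118.3468
Population variance = 15118.3468 / 124 = 121.9222

121.922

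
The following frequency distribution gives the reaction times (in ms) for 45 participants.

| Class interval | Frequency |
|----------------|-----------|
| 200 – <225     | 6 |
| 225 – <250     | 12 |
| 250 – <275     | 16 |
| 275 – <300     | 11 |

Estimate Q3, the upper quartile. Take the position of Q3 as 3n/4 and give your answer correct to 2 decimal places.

274.61

Cumulative frequencies: 6, 18, 34, 45
n = 45; position = 3n/4 = 33.75.
This falls in the class 250 – <275: L = 250, F = 18, f = 16, h = 25.
Upper quartile ≈ 250 + ((33.75 − 18) / 16) × 25 = 274.6094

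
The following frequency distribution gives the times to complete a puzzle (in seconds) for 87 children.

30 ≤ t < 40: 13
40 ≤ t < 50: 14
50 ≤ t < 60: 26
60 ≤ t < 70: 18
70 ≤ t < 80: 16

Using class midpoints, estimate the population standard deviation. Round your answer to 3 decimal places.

Midpoints: 35, 45, 55, 65, 75
n = 87, Σfm = 4885, mean = 56.1494
Σfm² = 288975
Σf(m − x̄)² = Σfm² − (Σfm)²/n = 288975 − 4885²/87 = 14685.0575
Population variance = 14685.0575 / 87 = 168.7938
Standard deviation = √168.7938 = 12.9921

12.992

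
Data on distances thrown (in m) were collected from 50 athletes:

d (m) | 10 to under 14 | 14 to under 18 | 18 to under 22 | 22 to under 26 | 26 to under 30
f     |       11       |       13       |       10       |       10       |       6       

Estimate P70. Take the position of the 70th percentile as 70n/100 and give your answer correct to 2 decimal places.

Cumulative frequencies: 11, 24, 34, 44, 50
n = 50; position = 70n/100 = 35.
This falls in the class 22 to under 26: L = 22, F = 34, f = 10, h = 4.
70th percentile ≈ 22 + ((35 − 34) / 10) × 4 = 22.4000

22.40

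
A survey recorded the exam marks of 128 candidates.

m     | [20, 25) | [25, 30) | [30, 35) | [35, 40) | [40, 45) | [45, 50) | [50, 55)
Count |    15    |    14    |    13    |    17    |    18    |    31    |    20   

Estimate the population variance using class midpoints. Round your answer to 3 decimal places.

98.285

Midpoints: 22.5, 27.5, 32.5, 37.5, 42.5, 47.5, 52.5
n = 128, Σfm = 5070, mean = 39.6094
Σfm² = 213400
Σf(m − x̄)² = Σfm² − (Σfm)²/n = 213400 − 5070²/128 = 12580.4688
Population variance = 12580.4688 / 128 = 98.2849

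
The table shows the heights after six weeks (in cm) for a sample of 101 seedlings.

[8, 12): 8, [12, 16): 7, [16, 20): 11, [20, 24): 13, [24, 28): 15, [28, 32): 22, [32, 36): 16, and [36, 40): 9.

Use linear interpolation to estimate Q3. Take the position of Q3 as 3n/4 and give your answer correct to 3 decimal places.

Cumulative frequencies: 8, 15, 26, 39, 54, 76, 92, 101
n = 101; position = 3n/4 = 75.75.
This falls in the class [28, 32): L = 28, F = 54, f = 22, h = 4.
Upper quartile ≈ 28 + ((75.75 − 54) / 22) × 4 = 31.9545

31.955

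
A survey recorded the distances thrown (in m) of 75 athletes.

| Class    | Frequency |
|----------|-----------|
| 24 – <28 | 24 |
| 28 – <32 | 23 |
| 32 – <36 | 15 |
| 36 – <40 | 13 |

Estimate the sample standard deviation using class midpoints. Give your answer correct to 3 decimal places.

4.341

Midpoints: 26, 30, 34, 38
n = 75, Σfm = 2318, mean = 30.9067
Σfm² = 73036
Σf(m − x̄)² = Σfm² − (Σfm)²/n = 73036 − 2318²/75 = 1394.3467
Sample variance = 1394.3467 / 74 = 18.8425
Standard deviation = √18.8425 = 4.3408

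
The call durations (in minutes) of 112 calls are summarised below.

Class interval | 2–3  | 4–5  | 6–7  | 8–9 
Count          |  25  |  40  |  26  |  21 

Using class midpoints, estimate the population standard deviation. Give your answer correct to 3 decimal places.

2.057

Midpoints: 2.5, 4.5, 6.5, 8.5
n = 112, Σfm = 590, mean = 5.2679
Σfm² = 3582
Σf(m − x̄)² = Σfm² − (Σfm)²/n = 3582 − 590²/112 = 473.9643
Population variance = 473.9643 / 112 = 4.2318
Standard deviation = √4.2318 = 2.0571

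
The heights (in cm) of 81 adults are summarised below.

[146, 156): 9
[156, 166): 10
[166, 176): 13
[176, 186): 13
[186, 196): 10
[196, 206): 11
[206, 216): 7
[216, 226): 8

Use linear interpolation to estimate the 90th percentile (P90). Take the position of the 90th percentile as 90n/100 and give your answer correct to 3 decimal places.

Cumulative frequencies: 9, 19, 32, 45, 55, 66, 73, 81
n = 81; position = 90n/100 = 72.9.
This falls in the class [206, 216): L = 206, F = 66, f = 7, h = 10.
90th percentile ≈ 206 + ((72.9 − 66) / 7) × 10 = 215.8571

215.857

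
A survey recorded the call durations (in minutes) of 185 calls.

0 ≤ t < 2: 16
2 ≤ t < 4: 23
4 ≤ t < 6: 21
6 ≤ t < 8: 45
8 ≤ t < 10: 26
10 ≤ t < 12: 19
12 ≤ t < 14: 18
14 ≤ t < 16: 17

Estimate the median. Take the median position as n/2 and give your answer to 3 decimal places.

Cumulative frequencies: 16, 39, 60, 105, 131, 150, 168, 185
n = 185; position = n/2 = 92.5.
This falls in the class 6 ≤ t < 8: L = 6, F = 60, f = 45, h = 2.
Median ≈ 6 + ((92.5 − 60) / 45) × 2 = 7.4444

7.444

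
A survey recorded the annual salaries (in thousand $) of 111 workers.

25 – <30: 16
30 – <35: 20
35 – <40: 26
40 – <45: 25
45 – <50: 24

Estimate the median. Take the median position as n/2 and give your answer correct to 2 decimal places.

38.75

Cumulative frequencies: 16, 36, 62, 87, 111
n = 111; position = n/2 = 55.5.
This falls in the class 35 – <40: L = 35, F = 36, f = 26, h = 5.
Median ≈ 35 + ((55.5 − 36) / 26) × 5 = 38.7500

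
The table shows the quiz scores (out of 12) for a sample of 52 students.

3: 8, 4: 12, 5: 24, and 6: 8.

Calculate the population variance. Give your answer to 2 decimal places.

Values: 3, 4, 5, 6
n = 52, Σfx = 240, mean = 4.6154
Σfx² = 1152
Σf(x − x̄)² = Σfx² − (Σfx)²/n = 1152 − 240²/52 = 44.3077
Population variance = 44.3077 / 52 = 0.8521

0.85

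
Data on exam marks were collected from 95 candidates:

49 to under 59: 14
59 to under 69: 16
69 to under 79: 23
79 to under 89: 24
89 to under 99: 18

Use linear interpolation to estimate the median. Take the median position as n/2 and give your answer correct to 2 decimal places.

Cumulative frequencies: 14, 30, 53, 77, 95
n = 95; position = n/2 = 47.5.
This falls in the class 69 to under 79: L = 69, F = 30, f = 23, h = 10.
Median ≈ 69 + ((47.5 − 30) / 23) × 10 = 76.6087

76.61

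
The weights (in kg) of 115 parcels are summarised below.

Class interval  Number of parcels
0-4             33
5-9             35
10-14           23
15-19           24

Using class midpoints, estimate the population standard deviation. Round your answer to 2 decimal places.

5.51

Midpoints: 2, 7, 12, 17
n = 115, Σfm = 995, mean = 8.6522
Σfm² = 12095
Σf(m − x̄)² = Σfm² − (Σfm)²/n = 12095 − 995²/115 = 3486.0870
Population variance = 3486.0870 / 115 = 30.3138
Standard deviation = √30.3138 = 5.5058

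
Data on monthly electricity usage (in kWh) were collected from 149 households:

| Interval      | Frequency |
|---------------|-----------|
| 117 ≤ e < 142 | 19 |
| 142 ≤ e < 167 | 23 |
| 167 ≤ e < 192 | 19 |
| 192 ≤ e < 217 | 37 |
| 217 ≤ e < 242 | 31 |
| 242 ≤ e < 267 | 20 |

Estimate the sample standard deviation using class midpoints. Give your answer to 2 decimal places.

Midpoints: 129.5, 154.5, 179.5, 204.5, 229.5, 254.5
n = 149, Σfm = 29195.5, mean = 195.9430
Σfm² = 5955367.25
Σf(m − x̄)² = Σfm² − (Σfm)²/n = 5955367.25 − 29195.5²/149 = 234714.7651
Sample variance = 234714.7651 / 148 = 1585.9106
Standard deviation = √1585.9106 = 39.8235

39.82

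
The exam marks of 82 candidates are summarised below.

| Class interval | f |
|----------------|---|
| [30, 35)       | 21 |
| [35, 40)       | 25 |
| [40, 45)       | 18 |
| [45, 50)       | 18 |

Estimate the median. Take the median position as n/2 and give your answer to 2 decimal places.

39.00

Cumulative frequencies: 21, 46, 64, 82
n = 82; position = n/2 = 41.
This falls in the class [35, 40): L = 35, F = 21, f = 25, h = 5.
Median ≈ 35 + ((41 − 21) / 25) × 5 = 39.0000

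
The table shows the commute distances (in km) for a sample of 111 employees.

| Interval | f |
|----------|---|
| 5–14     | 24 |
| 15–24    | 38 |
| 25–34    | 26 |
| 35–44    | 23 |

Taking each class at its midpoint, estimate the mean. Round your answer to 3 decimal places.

23.824

Midpoints: 9.5, 19.5, 29.5, 39.5
Σfm = 24×9.5 + 38×19.5 + 26×29.5 + 23×39.5 = 2644.5
n = Σf = 111
Mean = 2644.5 / 111 = 23.8243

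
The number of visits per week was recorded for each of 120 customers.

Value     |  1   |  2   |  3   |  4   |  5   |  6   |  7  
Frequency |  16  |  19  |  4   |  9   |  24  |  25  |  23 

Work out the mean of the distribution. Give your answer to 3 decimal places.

Values: 1, 2, 3, 4, 5, 6, 7
Σfx = 16×1 + 19×2 + 4×3 + 9×4 + 24×5 + 25×6 + 23×7 = 533
n = Σf = 120
Mean = 533 / 120 = 4.4417

4.442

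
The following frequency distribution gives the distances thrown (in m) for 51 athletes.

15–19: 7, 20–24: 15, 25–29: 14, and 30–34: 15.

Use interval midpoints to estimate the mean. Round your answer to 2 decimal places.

Midpoints: 17, 22, 27, 32
Σfm = 7×17 + 15×22 + 14×27 + 15×32 = 1307
n = Σf = 51
Mean = 1307 / 51 = 25.6275

25.63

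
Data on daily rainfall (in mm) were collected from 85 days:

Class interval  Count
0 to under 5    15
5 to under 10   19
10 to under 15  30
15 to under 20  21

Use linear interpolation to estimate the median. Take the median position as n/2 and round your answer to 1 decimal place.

11.4

Cumulative frequencies: 15, 34, 64, 85
n = 85; position = n/2 = 42.5.
This falls in the class 10 to under 15: L = 10, F = 34, f = 30, h = 5.
Median ≈ 10 + ((42.5 − 34) / 30) × 5 = 11.4167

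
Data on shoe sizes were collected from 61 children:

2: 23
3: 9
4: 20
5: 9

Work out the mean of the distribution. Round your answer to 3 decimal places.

3.246

Values: 2, 3, 4, 5
Σfx = 23×2 + 9×3 + 20×4 + 9×5 = 198
n = Σf = 61
Mean = 198 / 61 = 3.2459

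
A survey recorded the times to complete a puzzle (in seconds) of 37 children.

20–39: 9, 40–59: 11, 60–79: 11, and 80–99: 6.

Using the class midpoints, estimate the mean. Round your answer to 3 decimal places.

Midpoints: 29.5, 49.5, 69.5, 89.5
Σfm = 9×29.5 + 11×49.5 + 11×69.5 + 6×89.5 = 2111.5
n = Σf = 37
Mean = 2111.5 / 37 = 57.0676

57.068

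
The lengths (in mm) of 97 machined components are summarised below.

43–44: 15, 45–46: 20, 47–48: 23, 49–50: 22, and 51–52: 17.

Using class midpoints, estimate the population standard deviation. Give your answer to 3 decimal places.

2.645

Midpoints: 43.5, 45.5, 47.5, 49.5, 51.5
n = 97, Σfm = 4619.5, mean = 47.6237
Σfm² = 220676.25
Σf(m − x̄)² = Σfm² − (Σfm)²/n = 220676.25 − 4619.5²/97 = 678.5155
Population variance = 678.5155 / 97 = 6.9950
Standard deviation = √6.9950 = 2.6448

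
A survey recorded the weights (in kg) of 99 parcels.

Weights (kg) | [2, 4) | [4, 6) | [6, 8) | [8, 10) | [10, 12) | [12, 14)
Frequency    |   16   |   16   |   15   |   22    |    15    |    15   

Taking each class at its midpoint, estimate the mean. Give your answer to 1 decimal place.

Midpoints: 3, 5, 7, 9, 11, 13
Σfm = 16×3 + 16×5 + 15×7 + 22×9 + 15×11 + 15×13 = 791
n = Σf = 99
Mean = 791 / 99 = 7.9899

8.0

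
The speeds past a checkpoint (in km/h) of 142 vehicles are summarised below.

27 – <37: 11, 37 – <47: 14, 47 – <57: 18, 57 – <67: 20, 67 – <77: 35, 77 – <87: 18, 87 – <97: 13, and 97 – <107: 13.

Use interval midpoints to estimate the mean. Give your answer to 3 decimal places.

67.845

Midpoints: 32, 42, 52, 62, 72, 82, 92, 102
Σfm = 11×32 + 14×42 + 18×52 + 20×62 + 35×72 + 18×82 + 13×92 + 13×102 = 9634
n = Σf = 142
Mean = 9634 / 142 = 67.8451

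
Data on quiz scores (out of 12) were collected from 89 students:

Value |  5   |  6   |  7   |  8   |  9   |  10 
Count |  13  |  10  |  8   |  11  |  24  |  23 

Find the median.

9

Cumulative frequencies: 13, 23, 31, 42, 66, 89
n = 89, so the median is the value in position (n+1)/2 = 45.
Position 45 falls at value 9.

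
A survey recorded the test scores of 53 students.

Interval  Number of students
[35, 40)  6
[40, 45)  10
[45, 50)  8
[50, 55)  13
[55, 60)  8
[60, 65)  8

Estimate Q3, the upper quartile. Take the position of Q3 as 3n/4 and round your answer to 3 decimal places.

56.719

Cumulative frequencies: 6, 16, 24, 37, 45, 53
n = 53; position = 3n/4 = 39.75.
This falls in the class [55, 60): L = 55, F = 37, f = 8, h = 5.
Upper quartile ≈ 55 + ((39.75 − 37) / 8) × 5 = 56.7188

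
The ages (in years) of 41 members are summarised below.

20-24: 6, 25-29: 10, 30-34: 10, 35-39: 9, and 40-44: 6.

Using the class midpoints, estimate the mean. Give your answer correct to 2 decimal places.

31.88

Midpoints: 22, 27, 32, 37, 42
Σfm = 6×22 + 10×27 + 10×32 + 9×37 + 6×42 = 1307
n = Σf = 41
Mean = 1307 / 41 = 31.8780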